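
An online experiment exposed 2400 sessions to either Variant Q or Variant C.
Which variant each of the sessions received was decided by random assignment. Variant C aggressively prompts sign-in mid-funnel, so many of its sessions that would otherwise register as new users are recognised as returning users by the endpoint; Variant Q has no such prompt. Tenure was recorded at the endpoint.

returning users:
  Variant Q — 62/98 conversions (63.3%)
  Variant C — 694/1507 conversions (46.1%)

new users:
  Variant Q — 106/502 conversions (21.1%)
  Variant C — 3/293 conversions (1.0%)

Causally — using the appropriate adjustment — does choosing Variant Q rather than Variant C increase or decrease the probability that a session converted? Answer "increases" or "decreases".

decreases

The user tenure-specific comparison favours Variant Q throughout, but the pooled figures favour Variant C. The question is whether to condition on user tenure.
The distribution of user tenure is itself part of what the variant does — it is an intermediate outcome. Holding it fixed would remove that part of the effect; the total effect is the pooled difference.
Pooled: Variant Q 28.0% vs Variant C 38.7%; Variant C is higher overall.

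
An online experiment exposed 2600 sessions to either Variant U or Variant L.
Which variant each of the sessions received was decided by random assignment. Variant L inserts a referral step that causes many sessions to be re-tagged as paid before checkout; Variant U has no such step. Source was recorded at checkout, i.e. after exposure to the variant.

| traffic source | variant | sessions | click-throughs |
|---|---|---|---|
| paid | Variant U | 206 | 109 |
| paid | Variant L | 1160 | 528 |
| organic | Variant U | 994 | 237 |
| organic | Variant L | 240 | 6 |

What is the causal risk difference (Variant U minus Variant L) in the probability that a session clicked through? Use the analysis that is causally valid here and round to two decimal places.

Traffic source here is a post-treatment variable shaped by the variant; conditioning on it would introduce bias rather than remove it. The overall comparison is the causal one.
The causal difference is the pooled difference: 0.288 − 0.381 = -0.093.

-0.09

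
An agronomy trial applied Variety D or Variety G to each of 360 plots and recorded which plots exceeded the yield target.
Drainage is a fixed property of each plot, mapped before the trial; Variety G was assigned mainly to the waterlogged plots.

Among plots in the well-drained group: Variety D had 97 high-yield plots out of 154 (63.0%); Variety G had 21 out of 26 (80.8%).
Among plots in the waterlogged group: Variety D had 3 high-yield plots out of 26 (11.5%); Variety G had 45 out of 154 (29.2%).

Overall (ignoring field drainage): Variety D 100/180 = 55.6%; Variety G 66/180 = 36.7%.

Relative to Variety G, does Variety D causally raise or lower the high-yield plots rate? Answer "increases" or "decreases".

The stratified and pooled comparisons disagree (Variety G wins within each field drainage; Variety D wins overall), so the answer turns on the causal role of field drainage.
Since field drainage is a pre-existing factor (not a product of the variety) and it affects the outcome on its own, it is a confounder. The stratified rates, not the pooled rate, identify the causal effect.
Within each level — well-drained: 63.0% vs 80.8%; waterlogged: 11.5% vs 29.2% — Variety G is higher every time.

decreases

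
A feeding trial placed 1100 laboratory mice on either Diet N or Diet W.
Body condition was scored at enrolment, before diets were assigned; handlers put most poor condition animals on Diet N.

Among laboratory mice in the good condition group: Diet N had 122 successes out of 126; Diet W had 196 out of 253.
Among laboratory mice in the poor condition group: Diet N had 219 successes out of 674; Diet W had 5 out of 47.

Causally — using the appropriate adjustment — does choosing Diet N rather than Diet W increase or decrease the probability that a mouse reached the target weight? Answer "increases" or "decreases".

increases

Diet N is higher inside every starting body condition stratum but Diet W is higher in aggregate. Whether to stratify depends on how starting body condition relates to the diet.
Since starting body condition is a pre-existing factor (not a product of the diet) and it affects the outcome on its own, it is a confounder. The stratified rates, not the pooled rate, identify the causal effect.
Within each level — good condition: 96.8% vs 77.5%; poor condition: 32.5% vs 10.6% — Diet N is higher every time.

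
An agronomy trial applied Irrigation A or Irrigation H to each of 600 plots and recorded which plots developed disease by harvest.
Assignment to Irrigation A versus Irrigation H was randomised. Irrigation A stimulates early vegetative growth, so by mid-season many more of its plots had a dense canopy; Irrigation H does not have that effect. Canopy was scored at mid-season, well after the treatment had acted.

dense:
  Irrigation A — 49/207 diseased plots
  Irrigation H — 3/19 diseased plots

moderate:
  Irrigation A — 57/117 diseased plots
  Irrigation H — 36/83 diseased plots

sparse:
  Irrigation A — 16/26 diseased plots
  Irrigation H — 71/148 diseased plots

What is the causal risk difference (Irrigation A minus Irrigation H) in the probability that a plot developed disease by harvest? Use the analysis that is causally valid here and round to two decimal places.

-0.09

Because the irrigation influences mid-season canopy, mid-season canopy is a post-treatment mediator, not a confounder. Stratifying on it would bias the estimate; the causal effect is the crude pooled difference.
The causal difference is the pooled difference: 0.349 − 0.440 = -0.091.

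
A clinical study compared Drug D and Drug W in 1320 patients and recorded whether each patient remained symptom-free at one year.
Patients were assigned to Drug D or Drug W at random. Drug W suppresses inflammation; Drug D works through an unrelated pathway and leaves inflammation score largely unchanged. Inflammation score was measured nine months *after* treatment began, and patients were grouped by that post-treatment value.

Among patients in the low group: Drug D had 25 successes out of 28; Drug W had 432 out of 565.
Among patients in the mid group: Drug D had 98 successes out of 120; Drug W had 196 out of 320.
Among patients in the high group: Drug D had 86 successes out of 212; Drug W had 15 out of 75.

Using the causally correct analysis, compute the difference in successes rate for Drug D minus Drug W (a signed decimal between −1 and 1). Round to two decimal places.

-0.09

The stratified and pooled comparisons disagree (Drug D wins within each inflammation score; Drug W wins overall), so the answer turns on the causal role of inflammation score.
Inflammation score here is a post-treatment variable shaped by the drug; conditioning on it would introduce bias rather than remove it. The overall comparison is the causal one.
The causal difference is the pooled difference: 0.581 − 0.670 = -0.089.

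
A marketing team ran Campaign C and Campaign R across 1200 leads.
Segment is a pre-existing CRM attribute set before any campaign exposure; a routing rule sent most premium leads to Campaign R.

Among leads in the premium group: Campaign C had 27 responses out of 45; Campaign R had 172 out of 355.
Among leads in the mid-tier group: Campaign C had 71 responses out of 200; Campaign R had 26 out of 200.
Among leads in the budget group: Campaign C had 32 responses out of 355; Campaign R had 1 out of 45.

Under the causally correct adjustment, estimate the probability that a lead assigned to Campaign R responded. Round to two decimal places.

0.21

The customer segment-specific comparison favours Campaign C throughout, but the pooled figures favour Campaign R. The question is whether to condition on customer segment.
Nothing the campaign does changes customer segment; the imbalance is an allocation artefact. With customer segment also predicting the outcome, the pooled figure is confounded, and the within-stratum comparison is the causal one.
Standardising Campaign R to the population customer segment mix: 0.333·172/355 + 0.333·26/200 + 0.333·1/45 = 0.212.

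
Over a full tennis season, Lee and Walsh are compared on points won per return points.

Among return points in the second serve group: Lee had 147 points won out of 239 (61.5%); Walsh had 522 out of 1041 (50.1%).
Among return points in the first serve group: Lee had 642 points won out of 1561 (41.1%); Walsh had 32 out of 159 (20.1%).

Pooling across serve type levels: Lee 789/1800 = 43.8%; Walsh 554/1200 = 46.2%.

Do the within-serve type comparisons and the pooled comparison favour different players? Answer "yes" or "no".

yes

Within each serve type level (second serve 61.5% vs 50.1%; first serve 41.1% vs 20.1%), Lee has the higher rate every time. Pooled: 43.8% vs 46.2% — Walsh has the higher rate overall. The two comparisons disagree.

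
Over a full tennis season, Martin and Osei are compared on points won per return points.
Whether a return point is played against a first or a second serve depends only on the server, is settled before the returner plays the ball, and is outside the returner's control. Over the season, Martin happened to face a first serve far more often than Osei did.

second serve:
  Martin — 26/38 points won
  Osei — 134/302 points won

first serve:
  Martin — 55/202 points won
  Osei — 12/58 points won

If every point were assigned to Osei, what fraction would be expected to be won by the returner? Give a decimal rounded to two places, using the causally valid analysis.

Nothing the player does changes serve type; the imbalance is an allocation artefact. With serve type also predicting the outcome, the pooled figure is confounded, and the within-stratum comparison is the causal one.
Standardising Osei to the population serve type mix: 0.567·134/302 + 0.433·12/58 = 0.341.

0.34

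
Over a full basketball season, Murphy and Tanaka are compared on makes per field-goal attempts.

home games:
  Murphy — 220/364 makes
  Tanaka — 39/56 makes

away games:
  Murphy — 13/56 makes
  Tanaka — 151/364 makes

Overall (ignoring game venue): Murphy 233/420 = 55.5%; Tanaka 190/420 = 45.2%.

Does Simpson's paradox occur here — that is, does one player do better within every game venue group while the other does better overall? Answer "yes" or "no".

yes

Within each game venue level (home games 60.4% vs 69.6%; away games 23.2% vs 41.5%), Tanaka has the higher rate every time. Pooled: 55.5% vs 45.2% — Murphy has the higher rate overall. The two comparisons disagree.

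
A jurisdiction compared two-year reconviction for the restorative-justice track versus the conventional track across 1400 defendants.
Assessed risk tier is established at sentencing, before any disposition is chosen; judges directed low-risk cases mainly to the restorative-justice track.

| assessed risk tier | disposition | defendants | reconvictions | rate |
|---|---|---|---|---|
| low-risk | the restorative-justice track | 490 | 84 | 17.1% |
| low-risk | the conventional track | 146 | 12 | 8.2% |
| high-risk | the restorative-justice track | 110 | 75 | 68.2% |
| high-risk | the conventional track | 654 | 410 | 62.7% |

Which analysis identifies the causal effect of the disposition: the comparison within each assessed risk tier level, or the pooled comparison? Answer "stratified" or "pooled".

stratified

Since assessed risk tier is a pre-existing factor (not a product of the disposition) and it affects the outcome on its own, it is a confounder. The stratified rates, not the pooled rate, identify the causal effect.
Within each level — low-risk: 17.1% vs 8.2%; high-risk: 68.2% vs 62.7% — the conventional track is lower every time.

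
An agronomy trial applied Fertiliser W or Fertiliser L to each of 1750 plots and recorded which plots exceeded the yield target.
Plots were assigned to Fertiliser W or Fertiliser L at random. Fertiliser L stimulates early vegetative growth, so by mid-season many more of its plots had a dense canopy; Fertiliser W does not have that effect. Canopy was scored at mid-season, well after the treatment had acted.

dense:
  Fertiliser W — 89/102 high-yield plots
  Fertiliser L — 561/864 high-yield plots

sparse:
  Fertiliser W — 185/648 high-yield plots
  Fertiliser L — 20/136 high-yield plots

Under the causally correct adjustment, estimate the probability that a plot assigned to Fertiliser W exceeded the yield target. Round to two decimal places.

0.37

The stratified and pooled comparisons disagree (Fertiliser W wins within each mid-season canopy; Fertiliser L wins overall), so the answer turns on the causal role of mid-season canopy.
Mid-season canopy is recorded after the fertiliser and is itself shifted by it — it sits on the causal path from fertiliser to outcome. Conditioning on a mediator would strip out part of the effect we want; the pooled comparison gives the total causal effect.
So P(outcome | do(Fertiliser W)) is just the pooled rate for Fertiliser W: 274/750 = 0.365.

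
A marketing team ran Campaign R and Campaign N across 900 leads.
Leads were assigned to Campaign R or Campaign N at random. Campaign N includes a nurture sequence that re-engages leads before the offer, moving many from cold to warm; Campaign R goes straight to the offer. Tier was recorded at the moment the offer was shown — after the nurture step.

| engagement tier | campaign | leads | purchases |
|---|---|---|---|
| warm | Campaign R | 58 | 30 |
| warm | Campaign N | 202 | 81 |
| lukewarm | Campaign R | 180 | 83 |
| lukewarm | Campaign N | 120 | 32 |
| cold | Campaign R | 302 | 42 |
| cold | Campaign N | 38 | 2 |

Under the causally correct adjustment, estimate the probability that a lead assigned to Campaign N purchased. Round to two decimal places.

0.32

Stratifying would compare campaigns among leads the campaigns themselves sorted into engagement tier groups — a form of selection on an intermediate. The unconditioned pooled rates give the total causal effect.
So P(outcome | do(Campaign N)) is just the pooled rate for Campaign N: 115/360 = 0.319.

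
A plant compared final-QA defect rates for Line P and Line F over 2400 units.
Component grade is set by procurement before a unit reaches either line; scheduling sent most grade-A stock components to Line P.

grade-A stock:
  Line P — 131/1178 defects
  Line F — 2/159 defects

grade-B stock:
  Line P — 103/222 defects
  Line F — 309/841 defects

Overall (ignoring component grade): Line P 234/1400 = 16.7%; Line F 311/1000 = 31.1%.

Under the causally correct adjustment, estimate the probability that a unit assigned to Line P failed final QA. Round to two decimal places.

0.27

Here component grade is a common cause — it drives both which line a case falls under and the outcome. The crude comparison mixes populations; the stratum-specific rates are the causally relevant ones.
Standardising Line P to the population component grade mix: 0.557·131/1178 + 0.443·103/222 = 0.267.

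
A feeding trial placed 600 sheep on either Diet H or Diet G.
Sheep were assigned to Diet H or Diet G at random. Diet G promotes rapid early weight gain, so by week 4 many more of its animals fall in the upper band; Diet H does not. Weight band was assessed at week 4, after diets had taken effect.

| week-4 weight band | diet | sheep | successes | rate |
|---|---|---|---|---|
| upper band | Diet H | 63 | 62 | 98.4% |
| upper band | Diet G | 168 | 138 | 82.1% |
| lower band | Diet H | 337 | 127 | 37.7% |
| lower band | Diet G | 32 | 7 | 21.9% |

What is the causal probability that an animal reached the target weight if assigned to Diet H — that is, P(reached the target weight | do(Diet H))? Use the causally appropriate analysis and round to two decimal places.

0.47

Week-4 weight band is recorded after the diet and is itself shifted by it — it sits on the causal path from diet to outcome. Conditioning on a mediator would strip out part of the effect we want; the pooled comparison gives the total causal effect.
So P(outcome | do(Diet H)) is just the pooled rate for Diet H: 189/400 = 0.472.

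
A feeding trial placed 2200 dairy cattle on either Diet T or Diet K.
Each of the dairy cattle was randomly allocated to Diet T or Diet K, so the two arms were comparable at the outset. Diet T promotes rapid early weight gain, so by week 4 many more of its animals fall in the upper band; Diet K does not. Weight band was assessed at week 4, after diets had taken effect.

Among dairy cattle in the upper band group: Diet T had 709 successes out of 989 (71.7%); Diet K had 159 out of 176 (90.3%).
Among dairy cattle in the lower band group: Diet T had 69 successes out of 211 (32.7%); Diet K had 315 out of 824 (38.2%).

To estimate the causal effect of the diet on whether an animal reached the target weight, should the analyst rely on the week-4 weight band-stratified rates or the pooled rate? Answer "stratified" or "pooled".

pooled

The week-4 weight band-specific comparison favours Diet K throughout, but the pooled figures favour Diet T. The question is whether to condition on week-4 weight band.
Week-4 weight band is recorded after the diet and is itself shifted by it — it sits on the causal path from diet to outcome. Conditioning on a mediator would strip out part of the effect we want; the pooled comparison gives the total causal effect.
Pooled: Diet T 64.8% vs Diet K 47.4%; Diet T is higher overall.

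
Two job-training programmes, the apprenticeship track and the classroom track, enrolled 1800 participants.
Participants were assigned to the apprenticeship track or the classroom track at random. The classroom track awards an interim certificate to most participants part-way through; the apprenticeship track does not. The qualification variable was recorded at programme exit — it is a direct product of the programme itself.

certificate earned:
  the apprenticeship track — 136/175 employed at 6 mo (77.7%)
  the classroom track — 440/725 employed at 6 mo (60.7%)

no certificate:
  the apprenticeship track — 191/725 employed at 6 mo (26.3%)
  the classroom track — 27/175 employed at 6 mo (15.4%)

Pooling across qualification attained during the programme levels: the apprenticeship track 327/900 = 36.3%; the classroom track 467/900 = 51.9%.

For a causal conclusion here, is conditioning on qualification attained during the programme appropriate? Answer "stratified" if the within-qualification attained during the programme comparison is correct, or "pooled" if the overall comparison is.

pooled

Because the programme influences qualification attained during the programme, qualification attained during the programme is a post-treatment mediator, not a confounder. Stratifying on it would bias the estimate; the causal effect is the crude pooled difference.
Pooled: the apprenticeship track 36.3% vs the classroom track 51.9%; the classroom track is higher overall.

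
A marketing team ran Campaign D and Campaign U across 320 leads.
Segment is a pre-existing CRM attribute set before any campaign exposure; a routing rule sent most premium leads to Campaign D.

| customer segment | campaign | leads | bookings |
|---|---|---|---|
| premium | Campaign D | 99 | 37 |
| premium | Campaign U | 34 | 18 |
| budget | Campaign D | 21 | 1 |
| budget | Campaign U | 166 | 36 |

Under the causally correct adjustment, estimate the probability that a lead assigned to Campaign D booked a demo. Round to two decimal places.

0.18

Campaign U is higher inside every customer segment stratum but Campaign D is higher in aggregate. Whether to stratify depends on how customer segment relates to the campaign.
Customer segment is set before the campaign has any effect — it is not caused by the campaign — and it independently drives the outcome. That makes it a confounder, so the causal comparison is within customer segment levels.
Standardising Campaign D to the population customer segment mix: 0.416·37/99 + 0.584·1/21 = 0.183.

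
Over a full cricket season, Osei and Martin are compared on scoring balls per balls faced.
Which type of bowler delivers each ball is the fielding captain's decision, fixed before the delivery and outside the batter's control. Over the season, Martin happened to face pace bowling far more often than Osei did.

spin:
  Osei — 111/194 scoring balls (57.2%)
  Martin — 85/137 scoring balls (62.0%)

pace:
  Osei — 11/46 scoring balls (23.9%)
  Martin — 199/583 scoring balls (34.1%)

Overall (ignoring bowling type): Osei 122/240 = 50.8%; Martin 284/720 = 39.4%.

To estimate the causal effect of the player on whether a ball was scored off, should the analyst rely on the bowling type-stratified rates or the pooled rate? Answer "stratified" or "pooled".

stratified

Within every bowling type level Martin has the higher rate, yet pooled Osei does — Simpson's reversal.
Nothing the player does changes bowling type; the imbalance is an allocation artefact. With bowling type also predicting the outcome, the pooled figure is confounded, and the within-stratum comparison is the causal one.
Within each level — spin: 57.2% vs 62.0%; pace: 23.9% vs 34.1% — Martin is higher every time.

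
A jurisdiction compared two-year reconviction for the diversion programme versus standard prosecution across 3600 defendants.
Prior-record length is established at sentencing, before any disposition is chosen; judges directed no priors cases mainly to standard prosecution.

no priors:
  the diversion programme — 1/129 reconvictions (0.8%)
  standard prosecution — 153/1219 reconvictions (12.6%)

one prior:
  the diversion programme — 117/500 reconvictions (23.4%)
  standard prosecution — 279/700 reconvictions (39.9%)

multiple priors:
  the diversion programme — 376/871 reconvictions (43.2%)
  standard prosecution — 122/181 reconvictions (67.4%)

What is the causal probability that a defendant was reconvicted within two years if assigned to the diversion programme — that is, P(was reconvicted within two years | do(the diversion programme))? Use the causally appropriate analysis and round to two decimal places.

0.21

Prior-record length satisfies the back-door criterion: it is not a descendant of the disposition, and it blocks the spurious path from disposition to outcome. Adjusting for it (i.e., using the within-prior-record length rates) gives the causal effect.
Standardising the diversion programme to the population prior-record length mix: 0.374·1/129 + 0.333·117/500 + 0.292·376/871 = 0.207.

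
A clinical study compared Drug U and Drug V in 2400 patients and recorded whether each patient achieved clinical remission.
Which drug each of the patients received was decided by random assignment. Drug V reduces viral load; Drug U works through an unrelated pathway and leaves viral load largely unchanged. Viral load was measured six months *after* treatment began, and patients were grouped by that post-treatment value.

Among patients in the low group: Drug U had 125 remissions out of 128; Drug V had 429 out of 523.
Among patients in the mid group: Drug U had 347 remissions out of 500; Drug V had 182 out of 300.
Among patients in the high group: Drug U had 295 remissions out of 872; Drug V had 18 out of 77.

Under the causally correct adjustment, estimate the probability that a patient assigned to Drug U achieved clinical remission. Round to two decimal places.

Because the drug influences viral load, viral load is a post-treatment mediator, not a confounder. Stratifying on it would bias the estimate; the causal effect is the crude pooled difference.
So P(outcome | do(Drug U)) is just the pooled rate for Drug U: 767/1500 = 0.511.

0.51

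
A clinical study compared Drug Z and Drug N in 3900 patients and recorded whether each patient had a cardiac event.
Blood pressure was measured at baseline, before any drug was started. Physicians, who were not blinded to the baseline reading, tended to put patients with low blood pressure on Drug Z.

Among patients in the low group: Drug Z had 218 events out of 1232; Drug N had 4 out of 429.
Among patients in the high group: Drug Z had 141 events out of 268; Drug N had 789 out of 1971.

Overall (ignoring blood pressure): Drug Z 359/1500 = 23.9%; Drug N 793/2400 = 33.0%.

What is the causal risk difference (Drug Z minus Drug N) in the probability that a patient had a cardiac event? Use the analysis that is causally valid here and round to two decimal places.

+0.14

The blood pressure-specific comparison favours Drug N throughout, but the pooled figures favour Drug Z. The question is whether to condition on blood pressure.
Blood pressure satisfies the back-door criterion: it is not a descendant of the drug, and it blocks the spurious path from drug to outcome. Adjusting for it (i.e., using the within-blood pressure rates) gives the causal effect.
Adjusting over the population distribution of blood pressure: 0.426·(0.177−0.009) + 0.574·(0.526−0.400) = +0.144.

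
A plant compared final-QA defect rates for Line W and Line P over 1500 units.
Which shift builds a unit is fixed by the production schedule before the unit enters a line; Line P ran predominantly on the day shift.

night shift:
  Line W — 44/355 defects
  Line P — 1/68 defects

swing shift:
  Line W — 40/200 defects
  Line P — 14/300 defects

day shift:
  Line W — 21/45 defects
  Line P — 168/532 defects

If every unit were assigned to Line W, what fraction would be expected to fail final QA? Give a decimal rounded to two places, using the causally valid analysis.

The imbalance in shift arose from how units were allocated, not from anything the line did; and shift independently affects the outcome. The pooled gap is confounded — condition on shift.
Standardising Line W to the population shift mix: 0.282·44/355 + 0.333·40/200 + 0.385·21/45 = 0.281.

0.28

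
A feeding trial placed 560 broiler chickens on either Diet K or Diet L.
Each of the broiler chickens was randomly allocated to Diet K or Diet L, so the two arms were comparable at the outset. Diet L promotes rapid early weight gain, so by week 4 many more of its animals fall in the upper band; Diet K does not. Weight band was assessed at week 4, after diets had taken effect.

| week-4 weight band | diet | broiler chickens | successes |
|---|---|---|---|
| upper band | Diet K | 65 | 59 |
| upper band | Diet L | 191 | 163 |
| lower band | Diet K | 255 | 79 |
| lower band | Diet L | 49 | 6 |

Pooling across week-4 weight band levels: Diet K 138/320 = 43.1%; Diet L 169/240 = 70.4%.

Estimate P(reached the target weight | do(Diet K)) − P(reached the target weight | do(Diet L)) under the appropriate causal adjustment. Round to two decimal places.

-0.27

The week-4 weight band-specific comparison favours Diet K throughout, but the pooled figures favour Diet L. The question is whether to condition on week-4 weight band.
The distribution of week-4 weight band is itself part of what the diet does — it is an intermediate outcome. Holding it fixed would remove that part of the effect; the total effect is the pooled difference.
The causal difference is the pooled difference: 0.431 − 0.704 = -0.273.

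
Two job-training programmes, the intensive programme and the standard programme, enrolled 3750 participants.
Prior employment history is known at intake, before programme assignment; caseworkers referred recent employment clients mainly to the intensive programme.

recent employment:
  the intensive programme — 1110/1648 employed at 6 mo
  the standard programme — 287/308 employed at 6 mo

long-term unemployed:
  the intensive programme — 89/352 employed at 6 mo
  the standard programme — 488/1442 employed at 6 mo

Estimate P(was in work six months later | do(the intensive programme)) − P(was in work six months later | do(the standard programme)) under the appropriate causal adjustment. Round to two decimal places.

Prior employment history differs across programmes for reasons unrelated to any effect of the programme itself, and it separately predicts the outcome — a classic confounder. We must compare within prior employment history levels.
Adjusting over the population distribution of prior employment history: 0.522·(0.674−0.932) + 0.478·(0.253−0.338) = -0.176.

-0.18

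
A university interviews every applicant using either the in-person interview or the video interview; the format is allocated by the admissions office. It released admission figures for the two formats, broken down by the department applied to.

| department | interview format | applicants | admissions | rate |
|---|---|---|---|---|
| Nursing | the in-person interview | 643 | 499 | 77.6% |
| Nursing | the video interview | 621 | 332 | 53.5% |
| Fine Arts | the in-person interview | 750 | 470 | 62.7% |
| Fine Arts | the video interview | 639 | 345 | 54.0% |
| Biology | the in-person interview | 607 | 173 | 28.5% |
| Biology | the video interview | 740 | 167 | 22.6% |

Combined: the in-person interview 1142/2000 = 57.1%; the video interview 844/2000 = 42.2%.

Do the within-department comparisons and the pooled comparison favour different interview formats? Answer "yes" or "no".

Within each department level (Nursing 77.6% vs 53.5%; Fine Arts 62.7% vs 54.0%; Biology 28.5% vs 22.6%), the in-person interview has the higher rate every time. Pooled: 57.1% vs 42.2% — the in-person interview has the higher rate overall. They agree.

no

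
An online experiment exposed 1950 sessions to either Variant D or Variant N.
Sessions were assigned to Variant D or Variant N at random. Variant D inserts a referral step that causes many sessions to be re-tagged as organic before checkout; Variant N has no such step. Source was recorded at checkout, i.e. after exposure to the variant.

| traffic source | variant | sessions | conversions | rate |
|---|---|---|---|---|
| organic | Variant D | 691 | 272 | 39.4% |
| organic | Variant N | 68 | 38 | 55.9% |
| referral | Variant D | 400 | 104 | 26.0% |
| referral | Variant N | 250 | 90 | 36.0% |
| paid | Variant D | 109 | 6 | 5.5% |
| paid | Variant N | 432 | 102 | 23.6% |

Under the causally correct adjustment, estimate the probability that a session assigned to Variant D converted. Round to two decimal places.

Traffic source is recorded after the variant and is itself shifted by it — it sits on the causal path from variant to outcome. Conditioning on a mediator would strip out part of the effect we want; the pooled comparison gives the total causal effect.
So P(outcome | do(Variant D)) is just the pooled rate for Variant D: 382/1200 = 0.318.

0.32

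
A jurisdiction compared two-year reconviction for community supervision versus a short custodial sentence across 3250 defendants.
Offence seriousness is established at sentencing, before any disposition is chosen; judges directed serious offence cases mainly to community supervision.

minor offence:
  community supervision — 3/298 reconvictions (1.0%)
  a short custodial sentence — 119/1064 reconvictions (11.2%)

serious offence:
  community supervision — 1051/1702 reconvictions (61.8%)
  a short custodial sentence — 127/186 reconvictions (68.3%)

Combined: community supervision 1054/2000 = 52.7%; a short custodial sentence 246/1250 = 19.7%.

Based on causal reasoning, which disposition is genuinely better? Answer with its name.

Within every offence seriousness level community supervision has the lower rate, yet pooled a short custodial sentence does — Simpson's reversal.
Offence seriousness differs across dispositions for reasons unrelated to any effect of the disposition itself, and it separately predicts the outcome — a classic confounder. We must compare within offence seriousness levels.
Within each level — minor offence: 1.0% vs 11.2%; serious offence: 61.8% vs 68.3% — community supervision is lower every time.

community supervision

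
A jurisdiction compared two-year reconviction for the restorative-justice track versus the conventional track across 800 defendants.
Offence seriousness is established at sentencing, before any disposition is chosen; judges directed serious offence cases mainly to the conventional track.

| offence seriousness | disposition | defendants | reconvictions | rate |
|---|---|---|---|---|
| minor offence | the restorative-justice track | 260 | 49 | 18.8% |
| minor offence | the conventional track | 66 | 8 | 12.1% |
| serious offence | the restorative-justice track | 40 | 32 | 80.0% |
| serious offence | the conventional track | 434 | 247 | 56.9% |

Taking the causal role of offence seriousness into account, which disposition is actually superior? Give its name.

The imbalance in offence seriousness arose from how defendants were allocated, not from anything the disposition did; and offence seriousness independently affects the outcome. The pooled gap is confounded — condition on offence seriousness.
Within each level — minor offence: 18.8% vs 12.1%; serious offence: 80.0% vs 56.9% — the conventional track is lower every time.

the conventional track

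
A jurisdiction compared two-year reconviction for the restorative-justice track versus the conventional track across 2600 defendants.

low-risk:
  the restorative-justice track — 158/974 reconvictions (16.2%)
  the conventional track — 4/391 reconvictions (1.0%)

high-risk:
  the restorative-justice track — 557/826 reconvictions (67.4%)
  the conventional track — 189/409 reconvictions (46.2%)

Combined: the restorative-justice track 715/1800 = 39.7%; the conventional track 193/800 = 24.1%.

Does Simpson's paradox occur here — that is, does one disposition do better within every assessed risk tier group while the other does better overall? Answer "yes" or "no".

Within each assessed risk tier level (low-risk 16.2% vs 1.0%; high-risk 67.4% vs 46.2%), the conventional track has the lower rate every time. Pooled: 39.7% vs 24.1% — the conventional track has the lower rate overall. They agree.

no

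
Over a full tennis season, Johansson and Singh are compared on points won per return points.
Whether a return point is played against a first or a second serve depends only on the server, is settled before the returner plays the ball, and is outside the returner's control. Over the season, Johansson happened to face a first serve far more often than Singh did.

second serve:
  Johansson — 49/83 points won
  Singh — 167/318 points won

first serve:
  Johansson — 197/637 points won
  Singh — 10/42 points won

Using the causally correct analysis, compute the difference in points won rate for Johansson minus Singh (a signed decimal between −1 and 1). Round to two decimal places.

+0.07

The imbalance in serve type arose from how return points were allocated, not from anything the player did; and serve type independently affects the outcome. The pooled gap is confounded — condition on serve type.
Adjusting over the population distribution of serve type: 0.371·(0.590−0.525) + 0.629·(0.309−0.238) = +0.069.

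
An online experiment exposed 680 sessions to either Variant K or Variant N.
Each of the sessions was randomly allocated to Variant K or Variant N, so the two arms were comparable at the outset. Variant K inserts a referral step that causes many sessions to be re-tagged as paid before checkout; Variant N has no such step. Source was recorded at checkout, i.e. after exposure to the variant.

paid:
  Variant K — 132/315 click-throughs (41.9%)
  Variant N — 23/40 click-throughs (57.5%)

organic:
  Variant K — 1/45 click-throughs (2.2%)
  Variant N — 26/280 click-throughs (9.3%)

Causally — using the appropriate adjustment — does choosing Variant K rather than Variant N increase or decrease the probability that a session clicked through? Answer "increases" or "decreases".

Variant N is higher inside every traffic source stratum but Variant K is higher in aggregate. Whether to stratify depends on how traffic source relates to the variant.
Traffic source here is a post-treatment variable shaped by the variant; conditioning on it would introduce bias rather than remove it. The overall comparison is the causal one.
Pooled: Variant K 36.9% vs Variant N 15.3%; Variant K is higher overall.

increases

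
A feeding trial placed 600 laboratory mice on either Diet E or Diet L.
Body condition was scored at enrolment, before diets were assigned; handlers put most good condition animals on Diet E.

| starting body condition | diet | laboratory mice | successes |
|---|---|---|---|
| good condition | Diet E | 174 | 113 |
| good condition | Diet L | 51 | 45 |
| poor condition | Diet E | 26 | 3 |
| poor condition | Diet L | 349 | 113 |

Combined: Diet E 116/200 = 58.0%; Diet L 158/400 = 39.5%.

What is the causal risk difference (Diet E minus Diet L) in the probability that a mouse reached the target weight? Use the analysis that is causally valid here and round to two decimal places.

Diet L is higher inside every starting body condition stratum but Diet E is higher in aggregate. Whether to stratify depends on how starting body condition relates to the diet.
The imbalance in starting body condition arose from how laboratory mice were allocated, not from anything the diet did; and starting body condition independently affects the outcome. The pooled gap is confounded — condition on starting body condition.
Adjusting over the population distribution of starting body condition: 0.375·(0.649−0.882) + 0.625·(0.115−0.324) = -0.218.

-0.22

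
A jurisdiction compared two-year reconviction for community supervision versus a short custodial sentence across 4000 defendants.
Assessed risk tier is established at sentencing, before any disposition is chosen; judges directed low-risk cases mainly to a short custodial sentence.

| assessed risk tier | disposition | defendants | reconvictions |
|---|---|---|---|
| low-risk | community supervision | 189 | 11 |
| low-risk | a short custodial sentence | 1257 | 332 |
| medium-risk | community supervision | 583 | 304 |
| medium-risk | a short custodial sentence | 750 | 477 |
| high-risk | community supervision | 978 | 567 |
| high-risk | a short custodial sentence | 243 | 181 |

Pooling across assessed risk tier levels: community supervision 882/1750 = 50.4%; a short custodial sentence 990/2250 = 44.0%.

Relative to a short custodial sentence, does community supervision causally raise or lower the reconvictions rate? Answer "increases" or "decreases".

decreases

Nothing the disposition does changes assessed risk tier; the imbalance is an allocation artefact. With assessed risk tier also predicting the outcome, the pooled figure is confounded, and the within-stratum comparison is the causal one.
Within each level — low-risk: 5.8% vs 26.4%; medium-risk: 52.1% vs 63.6%; high-risk: 58.0% vs 74.5% — community supervision is lower every time.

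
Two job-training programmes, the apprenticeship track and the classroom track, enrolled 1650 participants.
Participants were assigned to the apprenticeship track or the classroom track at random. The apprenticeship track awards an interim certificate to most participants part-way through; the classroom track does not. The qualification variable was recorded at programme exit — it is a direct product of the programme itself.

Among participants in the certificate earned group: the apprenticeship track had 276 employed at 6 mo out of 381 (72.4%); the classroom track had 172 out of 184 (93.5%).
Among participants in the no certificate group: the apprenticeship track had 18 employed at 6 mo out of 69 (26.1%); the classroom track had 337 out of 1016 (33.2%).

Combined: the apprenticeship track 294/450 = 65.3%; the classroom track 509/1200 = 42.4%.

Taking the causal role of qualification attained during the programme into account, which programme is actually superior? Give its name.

the apprenticeship track

Qualification attained during the programme here is a post-treatment variable shaped by the programme; conditioning on it would introduce bias rather than remove it. The overall comparison is the causal one.
Pooled: the apprenticeship track 65.3% vs the classroom track 42.4%; the apprenticeship track is higher overall.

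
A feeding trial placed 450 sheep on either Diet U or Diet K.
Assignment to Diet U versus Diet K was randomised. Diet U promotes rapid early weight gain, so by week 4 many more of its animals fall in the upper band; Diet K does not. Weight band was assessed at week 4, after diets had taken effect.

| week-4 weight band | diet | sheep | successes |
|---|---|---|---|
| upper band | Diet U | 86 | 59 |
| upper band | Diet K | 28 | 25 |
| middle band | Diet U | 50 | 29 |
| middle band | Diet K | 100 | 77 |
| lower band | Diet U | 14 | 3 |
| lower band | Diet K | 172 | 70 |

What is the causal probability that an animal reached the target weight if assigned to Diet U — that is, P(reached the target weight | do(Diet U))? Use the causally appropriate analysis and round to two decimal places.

The stratified and pooled comparisons disagree (Diet K wins within each week-4 weight band; Diet U wins overall), so the answer turns on the causal role of week-4 weight band.
Week-4 weight band is downstream of the diet. One should not condition on a consequence of treatment, so the overall rates are the right comparison.
So P(outcome | do(Diet U)) is just the pooled rate for Diet U: 91/150 = 0.607.

0.61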